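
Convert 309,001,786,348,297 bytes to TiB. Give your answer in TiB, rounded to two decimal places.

281.04 TiB

309,001,786,348,297 bytes given.
1 TiB = 1,099,511,627,776 bytes
309,001,786,348,297 / 1,099,511,627,776 = 281.04 TiB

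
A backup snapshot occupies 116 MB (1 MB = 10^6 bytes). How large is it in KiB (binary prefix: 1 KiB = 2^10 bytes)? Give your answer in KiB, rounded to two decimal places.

113,281.25 KiB

116 MB = 116 × 10^6 bytes = 116,000,000 bytes
1 KiB = 2^10 bytes = 1,024 bytes
116,000,000 / 1,024 = 113,281.25 KiB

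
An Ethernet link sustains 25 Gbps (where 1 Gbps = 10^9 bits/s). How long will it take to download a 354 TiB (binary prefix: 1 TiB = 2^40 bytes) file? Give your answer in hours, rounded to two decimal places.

34.60 hours

354 TiB = 389,227,116,232,704 bytes = 3,113,816,929,861,632 bits
25 Gbps = 25,000,000,000 bits/s
time = 3,113,816,929,861,632 / 25,000,000,000 = 124,552.6772 s
124,552.6772 s / 3600 = 34.60 hours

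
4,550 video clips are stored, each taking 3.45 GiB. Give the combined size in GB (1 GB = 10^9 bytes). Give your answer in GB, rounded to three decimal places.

16,855.062 GB

Total = 4,550 × 3.45 GiB = 15697.5 GiB
= 15697.5 × 1,073,741,824 bytes = 16,855,062,282,240 bytes
1 GB = 1,000,000,000 bytes
16,855,062,282,240 / 1,000,000,000 = 16,855.062 GB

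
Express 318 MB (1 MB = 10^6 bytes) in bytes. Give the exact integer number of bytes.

318 × 1,000,000 = 318,000,000 bytes  (1 MB = 10^6 bytes)

318,000,000 bytes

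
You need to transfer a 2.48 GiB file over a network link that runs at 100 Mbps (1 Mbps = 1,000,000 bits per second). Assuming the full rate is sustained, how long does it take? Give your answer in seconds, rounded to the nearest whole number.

213 seconds

2.48 GiB = 2,662,879,723.52 bytes = 21,303,037,788.16 bits
100 Mbps = 100,000,000 bits/s
time = 21,303,037,788.16 / 100,000,000 = 213 s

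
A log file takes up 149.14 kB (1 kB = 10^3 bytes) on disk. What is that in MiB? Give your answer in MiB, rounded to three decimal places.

0.142 MiB

149.14 kB × 1,000 bytes/kB = 149,140 bytes
1 MiB = 1,048,576 bytes
149,140 / 1,048,576 = 0.142 MiB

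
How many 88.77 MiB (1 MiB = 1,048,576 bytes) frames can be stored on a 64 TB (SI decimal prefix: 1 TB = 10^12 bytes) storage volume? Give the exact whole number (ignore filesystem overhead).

687,565

Capacity: 64 TB = 64,000,000,000,000 bytes
Per item: 88.77 MiB = 93,082,091.52 bytes
⌊64,000,000,000,000 / 93,082,091.52⌋ = 687,565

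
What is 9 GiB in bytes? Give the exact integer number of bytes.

9 × 1,073,741,824 = 9,663,676,416 bytes  (1 GiB = 2^30 bytes)

9,663,676,416 bytes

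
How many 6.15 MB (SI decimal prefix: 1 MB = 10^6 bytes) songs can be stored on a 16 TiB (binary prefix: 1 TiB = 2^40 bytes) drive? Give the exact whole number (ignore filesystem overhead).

Capacity: 16 TiB = 17,592,186,044,416 bytes
Per item: 6.15 MB = 6,150,000 bytes
⌊17,592,186,044,416 / 6,150,000⌋ = 2,860,518

2,860,518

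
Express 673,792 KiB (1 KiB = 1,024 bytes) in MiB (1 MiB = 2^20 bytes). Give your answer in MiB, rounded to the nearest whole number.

658 MiB

673,792 KiB = 673,792 × 2^10 bytes = 689,963,008 bytes
1 MiB = 1,048,576 bytes
689,963,008 / 1,048,576 = 658 MiB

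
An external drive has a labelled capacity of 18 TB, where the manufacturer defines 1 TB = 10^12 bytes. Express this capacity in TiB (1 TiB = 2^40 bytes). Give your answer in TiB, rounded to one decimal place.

16.4 TiB

18 TB × 1,000,000,000,000 bytes/TB = 18,000,000,000,000 bytes
1 TiB = 1,099,511,627,776 bytes
18,000,000,000,000 / 1,099,511,627,776 = 16.4 TiB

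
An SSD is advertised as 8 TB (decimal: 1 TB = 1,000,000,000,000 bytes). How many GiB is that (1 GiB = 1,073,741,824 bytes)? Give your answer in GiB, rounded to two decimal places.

7,450.58 GiB

8 TB × 1,000,000,000,000 bytes/TB = 8,000,000,000,000 bytes
1 GiB = 2^30 bytes = 1,073,741,824 bytes
8,000,000,000,000 / 1,073,741,824 = 7,450.58 GiB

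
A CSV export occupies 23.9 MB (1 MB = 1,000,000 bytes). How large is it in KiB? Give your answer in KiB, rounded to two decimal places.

23.9 MB = 23.9 × 10^6 bytes = 23,900,000 bytes
1 KiB = 2^10 bytes = 1,024 bytes
23,900,000 / 1,024 = 23,339.84 KiB

23,339.84 KiB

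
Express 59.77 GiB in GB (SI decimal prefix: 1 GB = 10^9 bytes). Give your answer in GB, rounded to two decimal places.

59.77 GiB = 59.77 × 2^30 bytes = 64,177,548,820.48 bytes
1 GB = 1,000,000,000 bytes
64,177,548,820.48 / 1,000,000,000 = 64.18 GB

64.18 GB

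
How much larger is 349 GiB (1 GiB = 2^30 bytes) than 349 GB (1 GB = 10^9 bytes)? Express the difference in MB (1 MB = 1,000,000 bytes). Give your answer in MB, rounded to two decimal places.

349 GiB = 349 × 1,073,741,824 = 374,735,896,576 bytes
349 GB = 349 × 1,000,000,000 = 349,000,000,000 bytes
difference = 25,735,896,576 bytes
25,735,896,576 / 1,000,000 = 25,735.90 MB

25,735.90 MB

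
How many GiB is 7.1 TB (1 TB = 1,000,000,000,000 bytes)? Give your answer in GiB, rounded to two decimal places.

7.1 TB = 7.1 × 10^12 bytes = 7,100,000,000,000 bytes
1 GiB = 1,073,741,824 bytes
7,100,000,000,000 / 1,073,741,824 = 6,612.39 GiB

6,612.39 GiB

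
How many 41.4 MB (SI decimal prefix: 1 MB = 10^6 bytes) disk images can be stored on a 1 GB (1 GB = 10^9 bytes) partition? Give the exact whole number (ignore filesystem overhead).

24

Capacity: 1 GB = 1,000,000,000 bytes
Per item: 41.4 MB = 41,400,000 bytes
⌊1,000,000,000 / 41,400,000⌋ = 24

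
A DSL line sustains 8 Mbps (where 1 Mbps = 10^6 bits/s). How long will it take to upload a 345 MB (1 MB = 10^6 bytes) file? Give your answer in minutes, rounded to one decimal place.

345 MB = 345,000,000 bytes = 2,760,000,000 bits
8 Mbps = 8,000,000 bits/s
time = 2,760,000,000 / 8,000,000 = 345.00 s
345.00 s / 60 = 5.8 minutes

5.8 minutes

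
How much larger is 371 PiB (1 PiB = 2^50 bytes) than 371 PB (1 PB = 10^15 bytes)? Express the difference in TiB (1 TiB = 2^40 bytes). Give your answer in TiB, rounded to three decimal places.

371 PiB = 371 × 1,125,899,906,842,624 = 417,708,865,438,613,504 bytes
371 PB = 371 × 1,000,000,000,000,000 = 371,000,000,000,000,000 bytes
difference = 46,708,865,438,613,504 bytes
46,708,865,438,613,504 / 1,099,511,627,776 = 42,481.466 TiB

42,481.466 TiB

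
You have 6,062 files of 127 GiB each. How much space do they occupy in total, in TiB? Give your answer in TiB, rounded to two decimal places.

Total = 6,062 × 127 GiB = 769,874 GiB
= 769,874 × 1,073,741,824 bytes = 826,645,913,010,176 bytes
1 TiB = 1,099,511,627,776 bytes
826,645,913,010,176 / 1,099,511,627,776 = 751.83 TiB

751.83 TiB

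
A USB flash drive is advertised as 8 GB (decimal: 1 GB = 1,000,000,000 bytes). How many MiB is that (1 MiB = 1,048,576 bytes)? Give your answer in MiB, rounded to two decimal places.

7,629.39 MiB

8 GB × 1,000,000,000 bytes/GB = 8,000,000,000 bytes
1 MiB = 1,048,576 bytes
8,000,000,000 / 1,048,576 = 7,629.39 MiB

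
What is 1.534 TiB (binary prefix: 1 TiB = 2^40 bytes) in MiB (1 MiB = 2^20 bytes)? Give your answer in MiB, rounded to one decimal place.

1.534 TiB × 1,099,511,627,776 bytes/TiB = 1,686,650,837,008.384 bytes
1 MiB = 2^20 bytes = 1,048,576 bytes
1,686,650,837,008.384 / 1,048,576 = 1,608,515.6 MiB

1,608,515.6 MiB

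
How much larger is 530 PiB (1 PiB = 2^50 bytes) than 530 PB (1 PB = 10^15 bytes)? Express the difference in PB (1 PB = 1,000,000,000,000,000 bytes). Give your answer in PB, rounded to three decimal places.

530 PiB = 530 × 1,125,899,906,842,624 = 596,726,950,626,590,720 bytes
530 PB = 530 × 1,000,000,000,000,000 = 530,000,000,000,000,000 bytes
difference = 66,726,950,626,590,720 bytes
66,726,950,626,590,720 / 1,000,000,000,000,000 = 66.727 PB

66.727 PB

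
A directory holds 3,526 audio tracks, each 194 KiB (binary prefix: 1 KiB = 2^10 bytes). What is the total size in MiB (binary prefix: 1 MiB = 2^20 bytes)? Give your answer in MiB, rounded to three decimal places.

Total = 3,526 × 194 KiB = 684,044 KiB
= 684,044 × 1,024 bytes = 700,461,056 bytes
1 MiB = 1,048,576 bytes
700,461,056 / 1,048,576 = 668.012 MiB

668.012 MiB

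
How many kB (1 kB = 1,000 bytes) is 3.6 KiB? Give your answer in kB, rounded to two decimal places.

3.6 KiB = 3.6 × 2^10 bytes = 3,686.4 bytes
1 kB = 10^3 bytes = 1,000 bytes
3,686.4 / 1,000 = 3.69 kB

3.69 kB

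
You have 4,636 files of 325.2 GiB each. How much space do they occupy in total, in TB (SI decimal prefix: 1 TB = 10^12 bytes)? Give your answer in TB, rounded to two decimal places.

1,618.80 TB

Total = 4,636 × 325.2 GiB = 1507627.2 GiB
= 1507627.2 × 1,073,741,824 bytes = 1,618,802,379,640,012.8 bytes
1 TB = 1,000,000,000,000 bytes
1,618,802,379,640,012.8 / 1,000,000,000,000 = 1,618.80 TB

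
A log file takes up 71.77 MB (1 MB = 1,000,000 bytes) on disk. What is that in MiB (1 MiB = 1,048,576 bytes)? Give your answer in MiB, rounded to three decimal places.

68.445 MiB

71.77 MB × 1,000,000 bytes/MB = 71,770,000 bytes
1 MiB = 2^20 bytes = 1,048,576 bytes
71,770,000 / 1,048,576 = 68.445 MiB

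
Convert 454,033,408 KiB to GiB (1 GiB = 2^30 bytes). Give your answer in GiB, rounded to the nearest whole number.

454,033,408 KiB = 454,033,408 × 2^10 bytes = 464,930,209,792 bytes
1 GiB = 2^30 bytes = 1,073,741,824 bytes
464,930,209,792 / 1,073,741,824 = 433 GiB

433 GiB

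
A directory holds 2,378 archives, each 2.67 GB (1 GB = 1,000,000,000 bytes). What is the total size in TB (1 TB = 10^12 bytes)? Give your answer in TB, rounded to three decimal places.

6.349 TB

Total = 2,378 × 2.67 GB = 6349.26 GB
= 6349.26 × 1,000,000,000 bytes = 6,349,260,000,000 bytes
1 TB = 1,000,000,000,000 bytes
6,349,260,000,000 / 1,000,000,000,000 = 6.349 TB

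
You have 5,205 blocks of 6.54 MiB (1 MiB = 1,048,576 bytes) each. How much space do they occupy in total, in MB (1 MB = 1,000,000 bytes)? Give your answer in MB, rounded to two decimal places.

Total = 5,205 × 6.54 MiB = 34040.7 MiB
= 34040.7 × 1,048,576 bytes = 35,694,261,043.2 bytes
1 MB = 1,000,000 bytes
35,694,261,043.2 / 1,000,000 = 35,694.26 MB

35,694.26 MB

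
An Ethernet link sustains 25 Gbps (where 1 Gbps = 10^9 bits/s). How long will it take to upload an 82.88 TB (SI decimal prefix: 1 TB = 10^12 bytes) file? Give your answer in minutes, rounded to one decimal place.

82.88 TB = 82,880,000,000,000 bytes = 663,040,000,000,000 bits
25 Gbps = 25,000,000,000 bits/s
time = 663,040,000,000,000 / 25,000,000,000 = 26,521.60 s
26,521.60 s / 60 = 442.0 minutes

442.0 minutes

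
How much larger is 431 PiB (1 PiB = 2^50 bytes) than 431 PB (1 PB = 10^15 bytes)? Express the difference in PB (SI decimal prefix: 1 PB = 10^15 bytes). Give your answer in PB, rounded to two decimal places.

54.26 PB

431 PiB = 431 × 1,125,899,906,842,624 = 485,262,859,849,170,944 bytes
431 PB = 431 × 1,000,000,000,000,000 = 431,000,000,000,000,000 bytes
difference = 54,262,859,849,170,944 bytes
54,262,859,849,170,944 / 1,000,000,000,000,000 = 54.26 PB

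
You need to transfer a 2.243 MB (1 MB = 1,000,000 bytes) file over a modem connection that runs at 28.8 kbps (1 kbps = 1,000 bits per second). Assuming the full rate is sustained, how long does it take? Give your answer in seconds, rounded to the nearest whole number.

623 seconds

2.243 MB = 2,243,000 bytes = 17,944,000 bits
28.8 kbps = 28,800 bits/s
time = 17,944,000 / 28,800 = 623 s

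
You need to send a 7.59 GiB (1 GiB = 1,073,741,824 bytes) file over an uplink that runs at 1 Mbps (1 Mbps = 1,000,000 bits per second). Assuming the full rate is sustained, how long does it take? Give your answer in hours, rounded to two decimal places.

18.11 hours

7.59 GiB = 8,149,700,444.16 bytes = 65,197,603,553.28 bits
1 Mbps = 1,000,000 bits/s
time = 65,197,603,553.28 / 1,000,000 = 65,197.6036 s
65,197.6036 s / 3600 = 18.11 hours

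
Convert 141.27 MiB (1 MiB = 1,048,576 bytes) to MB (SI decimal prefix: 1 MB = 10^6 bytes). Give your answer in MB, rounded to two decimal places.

148.13 MB

141.27 MiB × 1,048,576 bytes/MiB = 148,132,331.52 bytes
1 MB = 10^6 bytes = 1,000,000 bytes
148,132,331.52 / 1,000,000 = 148.13 MB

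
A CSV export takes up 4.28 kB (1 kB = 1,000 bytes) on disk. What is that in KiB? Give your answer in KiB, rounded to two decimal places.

4.18 KiB

4.28 kB = 4.28 × 10^3 bytes = 4,280 bytes
1 KiB = 1,024 bytes
4,280 / 1,024 = 4.18 KiB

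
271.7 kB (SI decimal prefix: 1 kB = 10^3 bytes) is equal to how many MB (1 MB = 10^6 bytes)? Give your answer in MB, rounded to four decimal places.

0.2717 MB

271.7 kB = 271.7 × 10^3 bytes = 271,700 bytes
1 MB = 10^6 bytes = 1,000,000 bytes
271,700 / 1,000,000 = 0.2717 MB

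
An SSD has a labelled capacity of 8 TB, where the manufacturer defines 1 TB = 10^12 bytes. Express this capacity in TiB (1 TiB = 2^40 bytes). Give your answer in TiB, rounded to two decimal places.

7.28 TiB

8 TB × 1,000,000,000,000 bytes/TB = 8,000,000,000,000 bytes
1 TiB = 2^40 bytes = 1,099,511,627,776 bytes
8,000,000,000,000 / 1,099,511,627,776 = 7.28 TiB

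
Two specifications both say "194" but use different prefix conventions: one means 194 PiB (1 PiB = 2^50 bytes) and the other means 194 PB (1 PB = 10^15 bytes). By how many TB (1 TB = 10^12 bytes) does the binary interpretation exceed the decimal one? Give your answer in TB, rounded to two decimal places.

194 PiB = 194 × 1,125,899,906,842,624 = 218,424,581,927,469,056 bytes
194 PB = 194 × 1,000,000,000,000,000 = 194,000,000,000,000,000 bytes
difference = 24,424,581,927,469,056 bytes
24,424,581,927,469,056 / 1,000,000,000,000 = 24,424.58 TB

24,424.58 TB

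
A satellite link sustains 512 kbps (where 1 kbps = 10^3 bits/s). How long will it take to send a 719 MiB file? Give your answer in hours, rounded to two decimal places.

3.27 hours

719 MiB = 753,926,144 bytes = 6,031,409,152 bits
512 kbps = 512,000 bits/s
time = 6,031,409,152 / 512,000 = 11,780.0960 s
11,780.0960 s / 3600 = 3.27 hours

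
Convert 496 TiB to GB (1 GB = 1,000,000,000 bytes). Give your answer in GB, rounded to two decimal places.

545,357.77 GB

496 TiB = 496 × 2^40 bytes = 545,357,767,376,896 bytes
1 GB = 1,000,000,000 bytes
545,357,767,376,896 / 1,000,000,000 = 545,357.77 GB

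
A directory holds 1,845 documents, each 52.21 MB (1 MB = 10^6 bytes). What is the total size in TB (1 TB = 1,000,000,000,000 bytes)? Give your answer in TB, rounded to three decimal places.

0.096 TB

Total = 1,845 × 52.21 MB = 96327.45 MB
= 96327.45 × 1,000,000 bytes = 96,327,450,000 bytes
1 TB = 1,000,000,000,000 bytes
96,327,450,000 / 1,000,000,000,000 = 0.096 TB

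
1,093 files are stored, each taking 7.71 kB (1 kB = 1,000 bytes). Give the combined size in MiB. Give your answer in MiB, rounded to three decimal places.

8.037 MiB

Total = 1,093 × 7.71 kB = 8427.03 kB
= 8427.03 × 1,000 bytes = 8,427,030 bytes
1 MiB = 1,048,576 bytes
8,427,030 / 1,048,576 = 8.037 MiB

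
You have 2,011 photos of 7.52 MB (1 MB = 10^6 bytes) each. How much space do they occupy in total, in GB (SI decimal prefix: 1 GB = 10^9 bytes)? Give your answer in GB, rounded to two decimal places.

15.12 GB

Total = 2,011 × 7.52 MB = 15122.72 MB
= 15122.72 × 1,000,000 bytes = 15,122,720,000 bytes
1 GB = 1,000,000,000 bytes
15,122,720,000 / 1,000,000,000 = 15.12 GB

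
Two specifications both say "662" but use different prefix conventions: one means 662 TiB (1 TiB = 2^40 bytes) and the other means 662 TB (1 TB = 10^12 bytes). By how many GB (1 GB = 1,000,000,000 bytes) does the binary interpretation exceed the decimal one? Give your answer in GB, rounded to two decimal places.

65,876.70 GB

662 TiB = 662 × 1,099,511,627,776 = 727,876,697,587,712 bytes
662 TB = 662 × 1,000,000,000,000 = 662,000,000,000,000 bytes
difference = 65,876,697,587,712 bytes
65,876,697,587,712 / 1,000,000,000 = 65,876.70 GB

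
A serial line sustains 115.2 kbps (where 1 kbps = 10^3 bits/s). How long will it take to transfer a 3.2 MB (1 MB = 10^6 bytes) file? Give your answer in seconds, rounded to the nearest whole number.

222 seconds

3.2 MB = 3,200,000 bytes = 25,600,000 bits
115.2 kbps = 115,200 bits/s
time = 25,600,000 / 115,200 = 222 s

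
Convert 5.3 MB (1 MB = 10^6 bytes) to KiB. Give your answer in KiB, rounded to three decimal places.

5,175.781 KiB

5.3 MB = 5.3 × 10^6 bytes = 5,300,000 bytes
1 KiB = 2^10 bytes = 1,024 bytes
5,300,000 / 1,024 = 5,175.781 KiB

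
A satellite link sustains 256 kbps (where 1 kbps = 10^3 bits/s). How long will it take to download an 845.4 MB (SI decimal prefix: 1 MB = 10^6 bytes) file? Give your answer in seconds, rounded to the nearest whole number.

845.4 MB = 845,400,000 bytes = 6,763,200,000 bits
256 kbps = 256,000 bits/s
time = 6,763,200,000 / 256,000 = 26,419 s

26,419 seconds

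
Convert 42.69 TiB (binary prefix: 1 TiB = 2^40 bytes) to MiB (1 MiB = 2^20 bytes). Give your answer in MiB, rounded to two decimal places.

44,763,709.44 MiB

42.69 TiB = 42.69 × 2^40 bytes = 46,938,151,389,757.44 bytes
1 MiB = 1,048,576 bytes
46,938,151,389,757.44 / 1,048,576 = 44,763,709.44 MiB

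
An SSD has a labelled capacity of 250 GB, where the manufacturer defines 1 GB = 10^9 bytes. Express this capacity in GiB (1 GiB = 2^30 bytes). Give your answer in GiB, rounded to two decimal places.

250 GB = 250 × 10^9 bytes = 250,000,000,000 bytes
1 GiB = 2^30 bytes = 1,073,741,824 bytes
250,000,000,000 / 1,073,741,824 = 232.83 GiB

232.83 GiB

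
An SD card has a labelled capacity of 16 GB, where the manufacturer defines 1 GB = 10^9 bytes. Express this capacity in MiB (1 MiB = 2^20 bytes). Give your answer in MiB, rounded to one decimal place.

16 GB = 16 × 10^9 bytes = 16,000,000,000 bytes
1 MiB = 1,048,576 bytes
16,000,000,000 / 1,048,576 = 15,258.8 MiB

15,258.8 MiB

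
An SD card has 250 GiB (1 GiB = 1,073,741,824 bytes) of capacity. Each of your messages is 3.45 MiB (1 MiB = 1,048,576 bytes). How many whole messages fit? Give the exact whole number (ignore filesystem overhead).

74,202

Capacity: 250 GiB = 268,435,456,000 bytes
Per item: 3.45 MiB = 3,617,587.2 bytes
⌊268,435,456,000 / 3,617,587.2⌋ = 74,202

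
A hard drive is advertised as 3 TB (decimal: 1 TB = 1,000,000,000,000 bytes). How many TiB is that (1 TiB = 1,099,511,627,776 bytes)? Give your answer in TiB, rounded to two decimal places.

3 TB = 3 × 10^12 bytes = 3,000,000,000,000 bytes
1 TiB = 2^40 bytes = 1,099,511,627,776 bytes
3,000,000,000,000 / 1,099,511,627,776 = 2.73 TiB

2.73 TiB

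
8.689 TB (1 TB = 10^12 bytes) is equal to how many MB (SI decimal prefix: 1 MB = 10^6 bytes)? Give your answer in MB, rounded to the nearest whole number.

8,689,000 MB

8.689 TB × 1,000,000,000,000 bytes/TB = 8,689,000,000,000 bytes
1 MB = 10^6 bytes = 1,000,000 bytes
8,689,000,000,000 / 1,000,000 = 8,689,000 MB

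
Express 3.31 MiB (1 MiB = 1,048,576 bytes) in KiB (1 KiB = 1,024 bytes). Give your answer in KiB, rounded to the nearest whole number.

3,389 KiB

3.31 MiB = 3.31 × 2^20 bytes = 3,470,786.56 bytes
1 KiB = 2^10 bytes = 1,024 bytes
3,470,786.56 / 1,024 = 3,389 KiB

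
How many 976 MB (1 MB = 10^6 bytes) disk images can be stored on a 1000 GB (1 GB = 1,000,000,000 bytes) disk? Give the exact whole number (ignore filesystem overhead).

1,024

Capacity: 1000 GB = 1,000,000,000,000 bytes
Per item: 976 MB = 976,000,000 bytes
⌊1,000,000,000,000 / 976,000,000⌋ = 1,024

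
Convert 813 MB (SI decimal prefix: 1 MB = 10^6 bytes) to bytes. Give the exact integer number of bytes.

813,000,000 bytes

813 × 1,000,000 = 813,000,000 bytes  (1 MB = 10^6 bytes)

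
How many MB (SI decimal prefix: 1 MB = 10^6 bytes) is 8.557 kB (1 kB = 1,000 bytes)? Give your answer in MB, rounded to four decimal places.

0.0086 MB

8.557 kB × 1,000 bytes/kB = 8,557 bytes
1 MB = 10^6 bytes = 1,000,000 bytes
8,557 / 1,000,000 = 0.0086 MB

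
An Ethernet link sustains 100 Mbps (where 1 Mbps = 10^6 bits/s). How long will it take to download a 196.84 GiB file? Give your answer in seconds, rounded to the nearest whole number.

196.84 GiB = 211,355,340,636.16 bytes = 1,690,842,725,089.28 bits
100 Mbps = 100,000,000 bits/s
time = 1,690,842,725,089.28 / 100,000,000 = 16,908 s

16,908 seconds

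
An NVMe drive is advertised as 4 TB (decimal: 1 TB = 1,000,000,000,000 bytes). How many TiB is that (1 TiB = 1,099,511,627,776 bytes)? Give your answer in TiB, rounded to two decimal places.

3.64 TiB

4 TB = 4 × 10^12 bytes = 4,000,000,000,000 bytes
1 TiB = 1,099,511,627,776 bytes
4,000,000,000,000 / 1,099,511,627,776 = 3.64 TiB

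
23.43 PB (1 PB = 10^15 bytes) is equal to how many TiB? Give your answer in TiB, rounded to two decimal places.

21,309.46 TiB

23.43 PB = 23.43 × 10^15 bytes = 23,430,000,000,000,000 bytes
1 TiB = 2^40 bytes = 1,099,511,627,776 bytes
23,430,000,000,000,000 / 1,099,511,627,776 = 21,309.46 TiB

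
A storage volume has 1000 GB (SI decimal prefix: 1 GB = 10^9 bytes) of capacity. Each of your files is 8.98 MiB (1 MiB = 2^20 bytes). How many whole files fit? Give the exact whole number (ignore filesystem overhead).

106,199

Capacity: 1000 GB = 1,000,000,000,000 bytes
Per item: 8.98 MiB = 9,416,212.48 bytes
⌊1,000,000,000,000 / 9,416,212.48⌋ = 106,199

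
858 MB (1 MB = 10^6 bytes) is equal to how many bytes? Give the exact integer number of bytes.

858 × 1,000,000 = 858,000,000 bytes

858,000,000 bytes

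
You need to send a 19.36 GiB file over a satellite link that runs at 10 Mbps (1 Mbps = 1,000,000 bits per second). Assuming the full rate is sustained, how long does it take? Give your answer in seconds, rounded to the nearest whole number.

16,630 seconds

19.36 GiB = 20,787,641,712.64 bytes = 166,301,133,701.12 bits
10 Mbps = 10,000,000 bits/s
time = 166,301,133,701.12 / 10,000,000 = 16,630 s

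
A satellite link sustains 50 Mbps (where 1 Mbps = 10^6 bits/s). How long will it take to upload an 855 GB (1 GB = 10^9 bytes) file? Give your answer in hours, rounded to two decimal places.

38.00 hours

855 GB = 855,000,000,000 bytes = 6,840,000,000,000 bits
50 Mbps = 50,000,000 bits/s
time = 6,840,000,000,000 / 50,000,000 = 136,800.0000 s
136,800.0000 s / 3600 = 38.00 hours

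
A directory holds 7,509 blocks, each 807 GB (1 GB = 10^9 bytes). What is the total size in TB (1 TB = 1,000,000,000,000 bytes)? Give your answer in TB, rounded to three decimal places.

Total = 7,509 × 807 GB = 6,059,763 GB
= 6,059,763 × 1,000,000,000 bytes = 6,059,763,000,000,000 bytes
1 TB = 1,000,000,000,000 bytes
6,059,763,000,000,000 / 1,000,000,000,000 = 6,059.763 TB

6,059.763 TB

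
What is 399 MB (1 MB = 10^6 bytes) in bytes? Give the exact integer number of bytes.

399 × 1,000,000 = 399,000,000 bytes

399,000,000 bytes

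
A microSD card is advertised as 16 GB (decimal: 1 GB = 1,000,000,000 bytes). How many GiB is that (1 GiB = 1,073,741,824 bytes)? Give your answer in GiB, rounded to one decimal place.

14.9 GiB

16 GB × 1,000,000,000 bytes/GB = 16,000,000,000 bytes
1 GiB = 1,073,741,824 bytes
16,000,000,000 / 1,073,741,824 = 14.9 GiB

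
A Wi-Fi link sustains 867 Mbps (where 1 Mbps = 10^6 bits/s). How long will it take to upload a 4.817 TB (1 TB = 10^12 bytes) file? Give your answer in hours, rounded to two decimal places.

4.817 TB = 4,817,000,000,000 bytes = 38,536,000,000,000 bits
867 Mbps = 867,000,000 bits/s
time = 38,536,000,000,000 / 867,000,000 = 44,447.5202 s
44,447.5202 s / 3600 = 12.35 hours

12.35 hours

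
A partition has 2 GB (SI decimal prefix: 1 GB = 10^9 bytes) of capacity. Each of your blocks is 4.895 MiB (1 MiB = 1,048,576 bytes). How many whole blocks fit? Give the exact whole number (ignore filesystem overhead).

Capacity: 2 GB = 2,000,000,000 bytes
Per item: 4.895 MiB = 5,132,779.52 bytes
⌊2,000,000,000 / 5,132,779.52⌋ = 389

389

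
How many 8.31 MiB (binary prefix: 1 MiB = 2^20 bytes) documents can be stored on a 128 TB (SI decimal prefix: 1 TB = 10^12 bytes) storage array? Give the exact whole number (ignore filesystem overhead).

14,689,568

Capacity: 128 TB = 128,000,000,000,000 bytes
Per item: 8.31 MiB = 8,713,666.56 bytes
⌊128,000,000,000,000 / 8,713,666.56⌋ = 14,689,568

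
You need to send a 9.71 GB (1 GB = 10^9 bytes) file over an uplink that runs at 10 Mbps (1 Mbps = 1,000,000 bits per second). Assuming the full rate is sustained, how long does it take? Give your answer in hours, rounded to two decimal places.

9.71 GB = 9,710,000,000 bytes = 77,680,000,000 bits
10 Mbps = 10,000,000 bits/s
time = 77,680,000,000 / 10,000,000 = 7,768.0000 s
7,768.0000 s / 3600 = 2.16 hours

2.16 hours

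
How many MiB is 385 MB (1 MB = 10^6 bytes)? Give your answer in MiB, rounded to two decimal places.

367.16 MiB

385 MB × 1,000,000 bytes/MB = 385,000,000 bytes
1 MiB = 2^20 bytes = 1,048,576 bytes
385,000,000 / 1,048,576 = 367.16 MiB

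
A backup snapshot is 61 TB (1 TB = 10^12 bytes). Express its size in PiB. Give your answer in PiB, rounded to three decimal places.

0.054 PiB

61 TB × 1,000,000,000,000 bytes/TB = 61,000,000,000,000 bytes
1 PiB = 1,125,899,906,842,624 bytes
61,000,000,000,000 / 1,125,899,906,842,624 = 0.054 PiB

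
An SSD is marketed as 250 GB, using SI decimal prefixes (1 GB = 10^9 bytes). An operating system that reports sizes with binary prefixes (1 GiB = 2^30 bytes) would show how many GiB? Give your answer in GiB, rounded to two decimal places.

250 GB = 250 × 10^9 bytes = 250,000,000,000 bytes
1 GiB = 1,073,741,824 bytes
250,000,000,000 / 1,073,741,824 = 232.83 GiB

232.83 GiB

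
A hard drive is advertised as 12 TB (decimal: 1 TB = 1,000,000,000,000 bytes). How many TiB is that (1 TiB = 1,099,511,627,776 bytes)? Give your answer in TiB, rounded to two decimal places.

12 TB = 12 × 10^12 bytes = 12,000,000,000,000 bytes
1 TiB = 2^40 bytes = 1,099,511,627,776 bytes
12,000,000,000,000 / 1,099,511,627,776 = 10.91 TiB

10.91 TiB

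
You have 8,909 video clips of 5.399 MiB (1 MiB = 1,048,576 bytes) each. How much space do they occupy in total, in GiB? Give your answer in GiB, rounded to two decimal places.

Total = 8,909 × 5.399 MiB = 48099.691 MiB
= 48099.691 × 1,048,576 bytes = 50,436,181,590.016 bytes
1 GiB = 1,073,741,824 bytes
50,436,181,590.016 / 1,073,741,824 = 46.97 GiB

46.97 GiB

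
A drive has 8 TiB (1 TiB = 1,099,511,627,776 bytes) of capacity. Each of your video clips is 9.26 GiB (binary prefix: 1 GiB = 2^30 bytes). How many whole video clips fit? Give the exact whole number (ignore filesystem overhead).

Capacity: 8 TiB = 8,796,093,022,208 bytes
Per item: 9.26 GiB = 9,942,849,290.24 bytes
⌊8,796,093,022,208 / 9,942,849,290.24⌋ = 884

884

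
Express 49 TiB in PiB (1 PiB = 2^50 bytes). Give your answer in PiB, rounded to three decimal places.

0.048 PiB

49 TiB × 1,099,511,627,776 bytes/TiB = 53,876,069,761,024 bytes
1 PiB = 2^50 bytes = 1,125,899,906,842,624 bytes
53,876,069,761,024 / 1,125,899,906,842,624 = 0.048 PiB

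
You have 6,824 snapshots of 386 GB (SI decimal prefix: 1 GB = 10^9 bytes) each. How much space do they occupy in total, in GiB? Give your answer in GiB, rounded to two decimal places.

Total = 6,824 × 386 GB = 2,634,064 GB
= 2,634,064 × 1,000,000,000 bytes = 2,634,064,000,000,000 bytes
1 GiB = 1,073,741,824 bytes
2,634,064,000,000,000 / 1,073,741,824 = 2,453,163.27 GiB

2,453,163.27 GiB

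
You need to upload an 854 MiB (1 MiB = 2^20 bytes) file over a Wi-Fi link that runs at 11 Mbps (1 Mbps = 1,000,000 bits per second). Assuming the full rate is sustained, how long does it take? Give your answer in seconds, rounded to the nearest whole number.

854 MiB = 895,483,904 bytes = 7,163,871,232 bits
11 Mbps = 11,000,000 bits/s
time = 7,163,871,232 / 11,000,000 = 651 s

651 seconds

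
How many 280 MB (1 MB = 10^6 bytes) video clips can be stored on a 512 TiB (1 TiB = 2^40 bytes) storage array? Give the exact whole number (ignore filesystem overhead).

Capacity: 512 TiB = 562,949,953,421,312 bytes
Per item: 280 MB = 280,000,000 bytes
⌊562,949,953,421,312 / 280,000,000⌋ = 2,010,535

2,010,535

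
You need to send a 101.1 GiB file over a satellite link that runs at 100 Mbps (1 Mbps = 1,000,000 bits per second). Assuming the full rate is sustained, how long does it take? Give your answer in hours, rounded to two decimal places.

2.41 hours

101.1 GiB = 108,555,298,406.4 bytes = 868,442,387,251.2 bits
100 Mbps = 100,000,000 bits/s
time = 868,442,387,251.2 / 100,000,000 = 8,684.4239 s
8,684.4239 s / 3600 = 2.41 hours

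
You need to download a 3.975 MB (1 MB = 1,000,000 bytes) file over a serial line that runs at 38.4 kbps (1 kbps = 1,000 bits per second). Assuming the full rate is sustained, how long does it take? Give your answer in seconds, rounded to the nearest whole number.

3.975 MB = 3,975,000 bytes = 31,800,000 bits
38.4 kbps = 38,400 bits/s
time = 31,800,000 / 38,400 = 828 s

828 seconds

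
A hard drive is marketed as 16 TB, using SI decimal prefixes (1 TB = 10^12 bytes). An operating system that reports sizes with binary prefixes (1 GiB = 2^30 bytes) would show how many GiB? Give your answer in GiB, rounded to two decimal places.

14,901.16 GiB

16 TB = 16 × 10^12 bytes = 16,000,000,000,000 bytes
1 GiB = 2^30 bytes = 1,073,741,824 bytes
16,000,000,000,000 / 1,073,741,824 = 14,901.16 GiB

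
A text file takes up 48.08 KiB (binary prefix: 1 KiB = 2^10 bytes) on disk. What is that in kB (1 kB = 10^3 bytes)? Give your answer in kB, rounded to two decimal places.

48.08 KiB × 1,024 bytes/KiB = 49,233.92 bytes
1 kB = 1,000 bytes
49,233.92 / 1,000 = 49.23 kB

49.23 kB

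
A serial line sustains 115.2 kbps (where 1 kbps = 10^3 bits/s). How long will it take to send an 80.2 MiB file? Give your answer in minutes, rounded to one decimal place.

97.3 minutes

80.2 MiB = 84,095,795.2 bytes = 672,766,361.6 bits
115.2 kbps = 115,200 bits/s
time = 672,766,361.6 / 115,200 = 5,839.99 s
5,839.99 s / 60 = 97.3 minutes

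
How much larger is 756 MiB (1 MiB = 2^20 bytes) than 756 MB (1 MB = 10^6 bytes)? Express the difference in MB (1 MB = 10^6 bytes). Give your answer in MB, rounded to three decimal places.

36.723 MB

756 MiB = 756 × 1,048,576 = 792,723,456 bytes
756 MB = 756 × 1,000,000 = 756,000,000 bytes
difference = 36,723,456 bytes
36,723,456 / 1,000,000 = 36.723 MB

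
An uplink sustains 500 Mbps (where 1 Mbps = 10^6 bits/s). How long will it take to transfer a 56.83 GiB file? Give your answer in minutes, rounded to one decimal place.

56.83 GiB = 61,020,747,857.92 bytes = 488,165,982,863.36 bits
500 Mbps = 500,000,000 bits/s
time = 488,165,982,863.36 / 500,000,000 = 976.33 s
976.33 s / 60 = 16.3 minutes

16.3 minutes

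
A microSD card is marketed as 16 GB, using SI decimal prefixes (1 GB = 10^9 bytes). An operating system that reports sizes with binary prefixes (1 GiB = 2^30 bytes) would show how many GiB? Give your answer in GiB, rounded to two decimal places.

16 GB × 1,000,000,000 bytes/GB = 16,000,000,000 bytes
1 GiB = 2^30 bytes = 1,073,741,824 bytes
16,000,000,000 / 1,073,741,824 = 14.90 GiB

14.90 GiB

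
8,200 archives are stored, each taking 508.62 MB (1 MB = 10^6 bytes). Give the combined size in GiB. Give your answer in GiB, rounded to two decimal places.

Total = 8,200 × 508.62 MB = 4,170,684 MB
= 4,170,684 × 1,000,000 bytes = 4,170,684,000,000 bytes
1 GiB = 1,073,741,824 bytes
4,170,684,000,000 / 1,073,741,824 = 3,884.25 GiB

3,884.25 GiB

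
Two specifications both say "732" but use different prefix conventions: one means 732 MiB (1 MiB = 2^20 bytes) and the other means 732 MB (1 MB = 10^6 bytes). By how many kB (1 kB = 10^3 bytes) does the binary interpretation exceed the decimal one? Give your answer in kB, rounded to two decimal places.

35,557.63 kB

732 MiB = 732 × 1,048,576 = 767,557,632 bytes
732 MB = 732 × 1,000,000 = 732,000,000 bytes
difference = 35,557,632 bytes
35,557,632 / 1,000 = 35,557.63 kB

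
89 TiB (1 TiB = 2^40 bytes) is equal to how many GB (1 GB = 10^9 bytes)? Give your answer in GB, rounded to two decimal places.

89 TiB = 89 × 2^40 bytes = 97,856,534,872,064 bytes
1 GB = 1,000,000,000 bytes
97,856,534,872,064 / 1,000,000,000 = 97,856.53 GB

97,856.53 GB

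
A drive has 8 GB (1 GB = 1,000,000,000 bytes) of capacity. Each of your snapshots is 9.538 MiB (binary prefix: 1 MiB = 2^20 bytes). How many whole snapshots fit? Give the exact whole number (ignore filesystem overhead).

799

Capacity: 8 GB = 8,000,000,000 bytes
Per item: 9.538 MiB = 10,001,317.888 bytes
⌊8,000,000,000 / 10,001,317.888⌋ = 799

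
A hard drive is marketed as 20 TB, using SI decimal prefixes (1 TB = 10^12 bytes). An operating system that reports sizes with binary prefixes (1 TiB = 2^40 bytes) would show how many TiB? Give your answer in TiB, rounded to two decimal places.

20 TB = 20 × 10^12 bytes = 20,000,000,000,000 bytes
1 TiB = 1,099,511,627,776 bytes
20,000,000,000,000 / 1,099,511,627,776 = 18.19 TiB

18.19 TiB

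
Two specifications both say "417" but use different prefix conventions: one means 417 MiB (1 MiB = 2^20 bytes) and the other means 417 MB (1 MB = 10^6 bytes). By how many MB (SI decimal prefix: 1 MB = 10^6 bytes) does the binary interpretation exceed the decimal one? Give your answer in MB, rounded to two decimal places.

417 MiB = 417 × 1,048,576 = 437,256,192 bytes
417 MB = 417 × 1,000,000 = 417,000,000 bytes
difference = 20,256,192 bytes
20,256,192 / 1,000,000 = 20.26 MB

20.26 MB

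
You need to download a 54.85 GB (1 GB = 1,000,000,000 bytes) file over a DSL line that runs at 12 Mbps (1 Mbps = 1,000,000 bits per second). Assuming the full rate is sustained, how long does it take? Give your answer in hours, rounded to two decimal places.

10.16 hours

54.85 GB = 54,850,000,000 bytes = 438,800,000,000 bits
12 Mbps = 12,000,000 bits/s
time = 438,800,000,000 / 12,000,000 = 36,566.6667 s
36,566.6667 s / 3600 = 10.16 hours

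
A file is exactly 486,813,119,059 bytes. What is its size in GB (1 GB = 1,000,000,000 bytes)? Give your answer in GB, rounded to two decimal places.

486,813,119,059 bytes given.
1 GB = 1,000,000,000 bytes
486,813,119,059 / 1,000,000,000 = 486.81 GB

486.81 GB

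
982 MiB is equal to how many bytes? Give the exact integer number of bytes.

982 × 1,048,576 = 1,029,701,632 bytes  (1 MiB = 2^20 bytes)

1,029,701,632 bytes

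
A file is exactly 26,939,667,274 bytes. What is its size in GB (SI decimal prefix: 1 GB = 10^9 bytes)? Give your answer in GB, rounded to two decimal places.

26.94 GB

26,939,667,274 bytes given.
1 GB = 10^9 bytes = 1,000,000,000 bytes
26,939,667,274 / 1,000,000,000 = 26.94 GB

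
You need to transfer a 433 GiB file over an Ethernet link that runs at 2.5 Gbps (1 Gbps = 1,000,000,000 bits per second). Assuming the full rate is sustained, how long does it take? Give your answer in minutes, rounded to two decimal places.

24.80 minutes

433 GiB = 464,930,209,792 bytes = 3,719,441,678,336 bits
2.5 Gbps = 2,500,000,000 bits/s
time = 3,719,441,678,336 / 2,500,000,000 = 1,487.777 s
1,487.777 s / 60 = 24.80 minutes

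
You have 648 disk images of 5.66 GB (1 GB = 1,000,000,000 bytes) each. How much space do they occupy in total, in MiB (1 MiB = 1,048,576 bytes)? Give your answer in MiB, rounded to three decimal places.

3,497,772.217 MiB

Total = 648 × 5.66 GB = 3667.68 GB
= 3667.68 × 1,000,000,000 bytes = 3,667,680,000,000 bytes
1 MiB = 1,048,576 bytes
3,667,680,000,000 / 1,048,576 = 3,497,772.217 MiB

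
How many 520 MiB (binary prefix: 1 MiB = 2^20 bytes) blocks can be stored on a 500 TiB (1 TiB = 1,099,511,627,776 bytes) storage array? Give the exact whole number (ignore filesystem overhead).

Capacity: 500 TiB = 549,755,813,888,000 bytes
Per item: 520 MiB = 545,259,520 bytes
⌊549,755,813,888,000 / 545,259,520⌋ = 1,008,246

1,008,246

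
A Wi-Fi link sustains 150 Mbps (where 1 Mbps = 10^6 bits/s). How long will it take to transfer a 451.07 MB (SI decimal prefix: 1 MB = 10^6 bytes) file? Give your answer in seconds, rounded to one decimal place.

451.07 MB = 451,070,000 bytes = 3,608,560,000 bits
150 Mbps = 150,000,000 bits/s
time = 3,608,560,000 / 150,000,000 = 24.1 s

24.1 seconds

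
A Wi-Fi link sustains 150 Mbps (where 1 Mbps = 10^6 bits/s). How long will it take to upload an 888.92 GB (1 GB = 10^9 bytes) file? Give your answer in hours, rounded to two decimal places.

888.92 GB = 888,920,000,000 bytes = 7,111,360,000,000 bits
150 Mbps = 150,000,000 bits/s
time = 7,111,360,000,000 / 150,000,000 = 47,409.0667 s
47,409.0667 s / 3600 = 13.17 hours

13.17 hours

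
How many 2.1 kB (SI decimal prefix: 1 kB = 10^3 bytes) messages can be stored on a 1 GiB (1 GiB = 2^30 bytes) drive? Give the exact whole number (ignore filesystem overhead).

Capacity: 1 GiB = 1,073,741,824 bytes
Per item: 2.1 kB = 2,100 bytes
⌊1,073,741,824 / 2,100⌋ = 511,305

511,305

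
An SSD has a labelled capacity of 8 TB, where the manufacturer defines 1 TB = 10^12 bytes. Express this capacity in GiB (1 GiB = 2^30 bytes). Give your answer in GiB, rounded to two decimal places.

8 TB = 8 × 10^12 bytes = 8,000,000,000,000 bytes
1 GiB = 2^30 bytes = 1,073,741,824 bytes
8,000,000,000,000 / 1,073,741,824 = 7,450.58 GiB

7,450.58 GiB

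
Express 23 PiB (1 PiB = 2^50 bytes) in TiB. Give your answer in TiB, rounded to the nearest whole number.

23,552 TiB

23 PiB = 23 × 2^50 bytes = 25,895,697,857,380,352 bytes
1 TiB = 2^40 bytes = 1,099,511,627,776 bytes
25,895,697,857,380,352 / 1,099,511,627,776 = 23,552 TiB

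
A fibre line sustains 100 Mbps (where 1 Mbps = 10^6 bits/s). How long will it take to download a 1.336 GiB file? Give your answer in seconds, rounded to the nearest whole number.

1.336 GiB = 1,434,519,076.864 bytes = 11,476,152,614.912 bits
100 Mbps = 100,000,000 bits/s
time = 11,476,152,614.912 / 100,000,000 = 115 s

115 seconds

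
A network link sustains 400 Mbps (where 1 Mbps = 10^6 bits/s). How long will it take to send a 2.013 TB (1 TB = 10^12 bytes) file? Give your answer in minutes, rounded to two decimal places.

671.00 minutes

2.013 TB = 2,013,000,000,000 bytes = 16,104,000,000,000 bits
400 Mbps = 400,000,000 bits/s
time = 16,104,000,000,000 / 400,000,000 = 40,260.000 s
40,260.000 s / 60 = 671.00 minutes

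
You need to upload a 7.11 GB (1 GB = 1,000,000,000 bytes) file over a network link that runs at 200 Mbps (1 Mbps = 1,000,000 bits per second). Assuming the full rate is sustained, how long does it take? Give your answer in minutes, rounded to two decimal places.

7.11 GB = 7,110,000,000 bytes = 56,880,000,000 bits
200 Mbps = 200,000,000 bits/s
time = 56,880,000,000 / 200,000,000 = 284.400 s
284.400 s / 60 = 4.74 minutes

4.74 minutes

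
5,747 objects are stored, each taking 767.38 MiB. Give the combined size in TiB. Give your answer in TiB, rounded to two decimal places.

4.21 TiB

Total = 5,747 × 767.38 MiB = 4410132.86 MiB
= 4410132.86 × 1,048,576 bytes = 4,624,359,473,807.36 bytes
1 TiB = 1,099,511,627,776 bytes
4,624,359,473,807.36 / 1,099,511,627,776 = 4.21 TiB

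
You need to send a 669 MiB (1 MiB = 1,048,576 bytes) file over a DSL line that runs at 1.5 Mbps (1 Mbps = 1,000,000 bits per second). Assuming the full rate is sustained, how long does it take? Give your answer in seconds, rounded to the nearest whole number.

3,741 seconds

669 MiB = 701,497,344 bytes = 5,611,978,752 bits
1.5 Mbps = 1,500,000 bits/s
time = 5,611,978,752 / 1,500,000 = 3,741 s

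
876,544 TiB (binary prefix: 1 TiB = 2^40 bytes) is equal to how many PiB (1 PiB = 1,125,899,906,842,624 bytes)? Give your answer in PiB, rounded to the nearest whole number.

856 PiB

876,544 TiB = 876,544 × 2^40 bytes = 963,770,320,257,286,144 bytes
1 PiB = 2^50 bytes = 1,125,899,906,842,624 bytes
963,770,320,257,286,144 / 1,125,899,906,842,624 = 856 PiB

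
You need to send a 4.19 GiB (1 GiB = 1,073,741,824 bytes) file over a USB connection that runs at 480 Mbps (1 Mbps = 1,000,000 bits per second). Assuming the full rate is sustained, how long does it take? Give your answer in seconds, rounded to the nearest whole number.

75 seconds

4.19 GiB = 4,498,978,242.56 bytes = 35,991,825,940.48 bits
480 Mbps = 480,000,000 bits/s
time = 35,991,825,940.48 / 480,000,000 = 75 s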